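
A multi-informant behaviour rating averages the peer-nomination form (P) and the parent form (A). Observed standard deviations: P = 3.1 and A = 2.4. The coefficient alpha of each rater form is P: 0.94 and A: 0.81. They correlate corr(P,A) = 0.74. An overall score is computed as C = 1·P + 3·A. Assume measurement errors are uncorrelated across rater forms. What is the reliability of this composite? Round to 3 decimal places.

0.890

Var(C) = 3.1² + 3²·2.4² + 2·[3·3.1·2.4·0.74] = 61.45 + 33.0336 = 94.4836.
Under uncorrelated errors the observed covariances equal the true-score covariances, so only the own-variance terms attenuate.
True-score variance = [3.1²·0.94 + 3²·2.4²·0.81] + 33.0336 = 51.0238 + 33.0336 = 84.0574.
Reliability = 84.0574 / 94.4836 = 0.890.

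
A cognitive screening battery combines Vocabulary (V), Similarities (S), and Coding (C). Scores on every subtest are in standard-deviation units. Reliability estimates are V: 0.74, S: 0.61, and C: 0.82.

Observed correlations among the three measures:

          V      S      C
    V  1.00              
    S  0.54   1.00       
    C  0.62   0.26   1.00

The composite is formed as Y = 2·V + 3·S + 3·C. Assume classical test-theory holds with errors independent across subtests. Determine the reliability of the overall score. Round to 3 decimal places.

0.848

Var(Y) = 2² + 3² + 3² + 2·[6·0.54 + 6·0.62 + 9·0.26] = 22 + 18.6 = 40.6.
Under uncorrelated errors the observed covariances equal the true-score covariances, so only the own-variance terms attenuate.
True-score variance = [2²·0.74 + 3²·0.61 + 3²·0.82] + 18.6 = 15.83 + 18.6 = 34.43.
Reliability = 34.43 / 40.6 = 0.848.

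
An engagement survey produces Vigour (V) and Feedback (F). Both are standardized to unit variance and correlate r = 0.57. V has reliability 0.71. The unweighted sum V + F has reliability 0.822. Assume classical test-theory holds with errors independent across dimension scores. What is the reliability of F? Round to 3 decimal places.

0.731

Var(V+F) = 2 + 2·0.57 = 3.140.
True-score variance = ρ_V + ρ_F + 2·0.57, so 0.822 = (0.71 + ρ_F + 1.14) / 3.140.
ρ_F = 0.822·3.140 − 0.71 − 1.14 = 0.731.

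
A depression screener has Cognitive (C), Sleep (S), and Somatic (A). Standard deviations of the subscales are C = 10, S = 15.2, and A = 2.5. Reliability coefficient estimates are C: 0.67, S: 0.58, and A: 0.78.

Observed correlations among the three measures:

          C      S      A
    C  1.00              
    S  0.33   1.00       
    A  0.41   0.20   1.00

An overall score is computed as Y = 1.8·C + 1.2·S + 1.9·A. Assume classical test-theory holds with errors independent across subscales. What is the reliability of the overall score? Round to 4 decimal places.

Var(Y) = 1.8²·10² + 1.2²·15.2² + 1.9²·2.5² + 2·[2.16·10·15.2·0.33 + 3.42·10·2.5·0.41 + 2.28·15.2·2.5·0.20] = 679.26 + 321.457 = 1000.72.
Because errors are independent across components, Cov(Tᵢ,Tⱼ) = Cov(Xᵢ,Xⱼ); the off-diagonal part of the true-score variance is the same as above.
True-score variance = [1.8²·10²·0.67 + 1.2²·15.2²·0.58 + 1.9²·2.5²·0.78] + 321.457 = 427.643 + 321.457 = 749.101.
Reliability = 749.101 / 1000.72 = 0.7486.

0.7486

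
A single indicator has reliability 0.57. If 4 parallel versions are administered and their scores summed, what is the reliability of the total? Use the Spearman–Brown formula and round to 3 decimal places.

0.841

ρ_k = kρ / (1 + (k−1)ρ) = 4·0.57 / (1 + 3·0.57) = 2.280 / 2.710 = 0.841.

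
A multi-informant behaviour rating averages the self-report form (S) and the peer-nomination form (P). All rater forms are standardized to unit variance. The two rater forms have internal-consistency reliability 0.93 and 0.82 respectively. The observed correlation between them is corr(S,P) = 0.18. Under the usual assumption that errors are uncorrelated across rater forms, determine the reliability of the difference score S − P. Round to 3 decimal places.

0.848

Var(S−P) = 1 + 1 − 2·0.18 = 2 − 0.36 = 1.64.
Because errors are independent across components, Cov(Tᵢ,Tⱼ) = Cov(Xᵢ,Xⱼ); the off-diagonal part of the true-score variance is the same as above.
True-score variance = [0.93 + 0.82] − 0.36 = 1.75 − 0.36 = 1.39.
Reliability = 1.39 / 1.64 = 0.848.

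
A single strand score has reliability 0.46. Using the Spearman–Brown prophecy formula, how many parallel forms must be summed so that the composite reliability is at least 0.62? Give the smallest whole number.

k ≥ ρ*(1−ρ₁)/(ρ₁(1−ρ*)) = 0.62·0.54 / (0.46·0.38) = 1.915.
Smallest integer k = 2.

2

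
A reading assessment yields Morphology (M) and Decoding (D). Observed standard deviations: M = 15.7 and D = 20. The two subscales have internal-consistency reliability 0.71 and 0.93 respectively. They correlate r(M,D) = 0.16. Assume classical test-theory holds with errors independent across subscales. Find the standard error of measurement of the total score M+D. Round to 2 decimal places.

9.97

Var(total) = 646.49 + 100.48 = 746.97.
True-score variance = 547.008 + 100.48 = 647.488, so reliability = 0.8668.
Error variance = 746.97 − 647.488 = 99.4821; SEM = √99.4821 = 9.97.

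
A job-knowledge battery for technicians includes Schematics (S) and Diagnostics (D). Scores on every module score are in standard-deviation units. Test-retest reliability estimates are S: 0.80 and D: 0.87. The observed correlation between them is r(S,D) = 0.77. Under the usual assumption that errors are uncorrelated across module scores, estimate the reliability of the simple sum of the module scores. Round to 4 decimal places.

0.9068

Var(S+D) = 2 + 2·[0.77] = 2 + 1.54 = 3.54.
Under uncorrelated errors the observed covariances equal the true-score covariances, so only the own-variance terms attenuate.
True-score variance = [0.80 + 0.87] + 1.54 = 1.67 + 1.54 = 3.21.
Reliability = 3.21 / 3.54 = 0.9068.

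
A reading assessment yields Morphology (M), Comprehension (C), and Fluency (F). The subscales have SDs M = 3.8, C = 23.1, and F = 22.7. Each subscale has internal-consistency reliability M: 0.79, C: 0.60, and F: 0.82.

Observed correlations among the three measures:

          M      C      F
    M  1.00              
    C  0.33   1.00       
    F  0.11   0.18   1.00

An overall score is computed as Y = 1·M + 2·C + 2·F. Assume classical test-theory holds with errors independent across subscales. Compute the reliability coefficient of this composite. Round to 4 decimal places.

0.7601

Var(Y) = 3.8² + 2²·23.1² + 2²·22.7² + 2·[2·3.8·23.1·0.33 + 2·3.8·22.7·0.11 + 4·23.1·22.7·0.18] = 4210.04 + 908.917 = 5118.96.
With uncorrelated errors the cross-covariances are all true-score covariance, so they carry over unchanged; only the diagonal terms shrink to ρᵢσᵢ².
True-score variance = [3.8²·0.79 + 2²·23.1²·0.60 + 2²·22.7²·0.82] + 908.917 = 2982.22 + 908.917 = 3891.14.
Reliability = 3891.14 / 5118.96 = 0.7601.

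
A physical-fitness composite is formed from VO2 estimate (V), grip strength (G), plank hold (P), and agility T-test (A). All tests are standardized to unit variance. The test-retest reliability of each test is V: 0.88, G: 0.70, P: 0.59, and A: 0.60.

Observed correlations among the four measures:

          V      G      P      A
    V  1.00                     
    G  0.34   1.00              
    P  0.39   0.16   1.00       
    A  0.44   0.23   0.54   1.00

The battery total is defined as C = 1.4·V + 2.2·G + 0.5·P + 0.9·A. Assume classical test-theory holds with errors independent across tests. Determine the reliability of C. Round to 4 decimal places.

0.8418

Var(C) = 1.4² + 2.2² + 0.5² + 0.9² + 2·[3.08·0.34 + 0.7·0.39 + 1.26·0.44 + 1.1·0.16 + 1.98·0.23 + 0.45·0.54] = 7.86 + 5.498 = 13.358.
Under uncorrelated errors the observed covariances equal the true-score covariances, so only the own-variance terms attenuate.
True-score variance = [1.4²·0.88 + 2.2²·0.70 + 0.5²·0.59 + 0.9²·0.60] + 5.498 = 5.7463 + 5.498 = 11.2443.
Reliability = 11.2443 / 13.358 = 0.8418.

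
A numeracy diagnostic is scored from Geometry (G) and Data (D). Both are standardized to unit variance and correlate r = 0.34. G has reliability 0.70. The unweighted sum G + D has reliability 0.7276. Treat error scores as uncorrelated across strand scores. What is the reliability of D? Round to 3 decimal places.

0.570

Var(G+D) = 2 + 2·0.34 = 2.680.
True-score variance = ρ_G + ρ_D + 2·0.34, so 0.7276 = (0.70 + ρ_D + 0.68) / 2.680.
ρ_D = 0.7276·2.680 − 0.70 − 0.68 = 0.570.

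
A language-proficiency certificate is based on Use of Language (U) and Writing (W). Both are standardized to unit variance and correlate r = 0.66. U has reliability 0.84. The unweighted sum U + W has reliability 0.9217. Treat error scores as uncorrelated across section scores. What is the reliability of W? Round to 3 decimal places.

Var(U+W) = 2 + 2·0.66 = 3.320.
True-score variance = ρ_U + ρ_W + 2·0.66, so 0.9217 = (0.84 + ρ_W + 1.32) / 3.320.
ρ_W = 0.9217·3.320 − 0.84 − 1.32 = 0.900.

0.900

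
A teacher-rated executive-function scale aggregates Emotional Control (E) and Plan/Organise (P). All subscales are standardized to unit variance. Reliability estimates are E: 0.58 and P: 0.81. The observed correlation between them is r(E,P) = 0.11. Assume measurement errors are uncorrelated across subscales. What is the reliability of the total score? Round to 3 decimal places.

0.725

Var(E+P) = 2 + 2·[0.11] = 2 + 0.22 = 2.22.
Under uncorrelated errors the observed covariances equal the true-score covariances, so only the own-variance terms attenuate.
True-score variance = [0.58 + 0.81] + 0.22 = 1.39 + 0.22 = 1.61.
Reliability = 1.61 / 2.22 = 0.725.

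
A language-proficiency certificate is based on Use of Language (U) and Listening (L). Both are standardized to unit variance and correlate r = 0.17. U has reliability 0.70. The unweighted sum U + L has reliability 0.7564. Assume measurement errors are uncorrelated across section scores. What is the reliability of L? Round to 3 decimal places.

Var(U+L) = 2 + 2·0.17 = 2.340.
True-score variance = ρ_U + ρ_L + 2·0.17, so 0.7564 = (0.70 + ρ_L + 0.34) / 2.340.
ρ_L = 0.7564·2.340 − 0.70 − 0.34 = 0.730.

0.730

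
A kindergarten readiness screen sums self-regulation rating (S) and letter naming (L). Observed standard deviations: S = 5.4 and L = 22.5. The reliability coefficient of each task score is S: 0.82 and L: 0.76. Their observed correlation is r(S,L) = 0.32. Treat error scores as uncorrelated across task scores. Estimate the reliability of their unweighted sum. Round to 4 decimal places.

Var(S+L) = 5.4² + 22.5² + 2·[5.4·22.5·0.32] = 535.41 + 77.76 = 613.17.
Under uncorrelated errors the observed covariances equal the true-score covariances, so only the own-variance terms attenuate.
True-score variance = [5.4²·0.82 + 22.5²·0.76] + 77.76 = 408.661 + 77.76 = 486.421.
Reliability = 486.421 / 613.17 = 0.7933.

0.7933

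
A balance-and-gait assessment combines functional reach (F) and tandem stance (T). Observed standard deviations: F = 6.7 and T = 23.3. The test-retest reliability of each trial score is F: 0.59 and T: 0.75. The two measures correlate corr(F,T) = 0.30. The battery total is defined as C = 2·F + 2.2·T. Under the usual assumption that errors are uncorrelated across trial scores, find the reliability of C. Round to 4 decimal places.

0.7731

Var(C) = 2²·6.7² + 2.2²·23.3² + 2·[4.4·6.7·23.3·0.30] = 2807.15 + 412.13 = 3219.28.
With uncorrelated errors the cross-covariances are all true-score covariance, so they carry over unchanged; only the diagonal terms shrink to ρᵢσᵢ².
True-score variance = [2²·6.7²·0.59 + 2.2²·23.3²·0.75] + 412.13 = 2076.63 + 412.13 = 2488.76.
Reliability = 2488.76 / 3219.28 = 0.7731.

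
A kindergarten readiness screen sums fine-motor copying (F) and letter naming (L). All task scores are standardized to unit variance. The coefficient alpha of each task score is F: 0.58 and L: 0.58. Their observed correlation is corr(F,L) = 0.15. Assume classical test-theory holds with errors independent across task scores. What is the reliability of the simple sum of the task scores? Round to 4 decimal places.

0.6348

Var(F+L) = 2 + 2·[0.15] = 2 + 0.3 = 2.3.
With uncorrelated errors the cross-covariances are all true-score covariance, so they carry over unchanged; only the diagonal terms shrink to ρᵢσᵢ².
True-score variance = [0.58 + 0.58] + 0.3 = 1.16 + 0.3 = 1.46.
Reliability = 1.46 / 2.3 = 0.6348.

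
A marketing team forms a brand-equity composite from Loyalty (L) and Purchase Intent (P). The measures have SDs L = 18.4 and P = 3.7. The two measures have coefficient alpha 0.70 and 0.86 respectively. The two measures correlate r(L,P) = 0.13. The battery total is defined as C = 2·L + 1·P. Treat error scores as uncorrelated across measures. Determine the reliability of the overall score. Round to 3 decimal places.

0.709

Var(C) = 2²·18.4² + 3.7² + 2·[2·18.4·3.7·0.13] = 1367.93 + 35.4016 = 1403.33.
Because errors are independent across components, Cov(Tᵢ,Tⱼ) = Cov(Xᵢ,Xⱼ); the off-diagonal part of the true-score variance is the same as above.
True-score variance = [2²·18.4²·0.70 + 3.7²·0.86] + 35.4016 = 959.741 + 35.4016 = 995.143.
Reliability = 995.143 / 1403.33 = 0.709.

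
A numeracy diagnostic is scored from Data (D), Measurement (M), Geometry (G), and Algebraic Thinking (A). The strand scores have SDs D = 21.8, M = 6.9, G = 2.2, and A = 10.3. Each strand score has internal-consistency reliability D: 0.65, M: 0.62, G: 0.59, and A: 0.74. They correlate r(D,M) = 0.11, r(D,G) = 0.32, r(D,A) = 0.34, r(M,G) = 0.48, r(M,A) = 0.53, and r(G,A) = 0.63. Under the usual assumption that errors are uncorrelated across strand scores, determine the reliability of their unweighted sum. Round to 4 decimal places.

0.7791

Var(D+M+G+A) = 21.8² + 6.9² + 2.2² + 10.3² + 2·[21.8·6.9·0.11 + 21.8·2.2·0.32 + 21.8·10.3·0.34 + 6.9·2.2·0.48 + 6.9·10.3·0.53 + 2.2·10.3·0.63] = 633.78 + 334.933 = 968.713.
With uncorrelated errors the cross-covariances are all true-score covariance, so they carry over unchanged; only the diagonal terms shrink to ρᵢσᵢ².
True-score variance = [21.8²·0.65 + 6.9²·0.62 + 2.2²·0.59 + 10.3²·0.74] + 334.933 = 419.786 + 334.933 = 754.719.
Reliability = 754.719 / 968.713 = 0.7791.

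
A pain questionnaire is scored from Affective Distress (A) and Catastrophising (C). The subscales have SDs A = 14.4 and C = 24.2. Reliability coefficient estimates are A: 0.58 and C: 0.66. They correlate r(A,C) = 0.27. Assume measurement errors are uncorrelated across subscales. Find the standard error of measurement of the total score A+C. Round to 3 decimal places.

16.918

Var(total) = 793 + 188.179 = 981.179.
True-score variance = 506.791 + 188.179 = 694.97, so reliability = 0.7083.
Error variance = 981.179 − 694.97 = 286.209; SEM = √286.209 = 16.918.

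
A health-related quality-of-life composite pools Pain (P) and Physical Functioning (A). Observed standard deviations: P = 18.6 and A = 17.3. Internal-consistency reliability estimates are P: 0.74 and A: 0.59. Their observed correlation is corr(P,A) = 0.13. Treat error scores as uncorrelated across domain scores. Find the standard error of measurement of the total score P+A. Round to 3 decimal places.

Var(total) = 645.25 + 83.6628 = 728.913.
True-score variance = 432.591 + 83.6628 = 516.254, so reliability = 0.7083.
Error variance = 728.913 − 516.254 = 212.659; SEM = √212.659 = 14.583.

14.583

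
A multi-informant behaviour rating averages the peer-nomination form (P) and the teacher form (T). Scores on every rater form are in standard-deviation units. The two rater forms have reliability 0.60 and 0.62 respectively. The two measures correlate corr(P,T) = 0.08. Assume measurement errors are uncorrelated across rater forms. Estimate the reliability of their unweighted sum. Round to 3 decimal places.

Var(P+T) = 2 + 2·[0.08] = 2 + 0.16 = 2.16.
Because errors are independent across components, Cov(Tᵢ,Tⱼ) = Cov(Xᵢ,Xⱼ); the off-diagonal part of the true-score variance is the same as above.
True-score variance = [0.60 + 0.62] + 0.16 = 1.22 + 0.16 = 1.38.
Reliability = 1.38 / 2.16 = 0.639.

0.639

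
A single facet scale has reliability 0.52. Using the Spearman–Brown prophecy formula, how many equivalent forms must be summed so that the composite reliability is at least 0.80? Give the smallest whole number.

4

k ≥ ρ*(1−ρ₁)/(ρ₁(1−ρ*)) = 0.80·0.48 / (0.52·0.20) = 3.692.
Smallest integer k = 4.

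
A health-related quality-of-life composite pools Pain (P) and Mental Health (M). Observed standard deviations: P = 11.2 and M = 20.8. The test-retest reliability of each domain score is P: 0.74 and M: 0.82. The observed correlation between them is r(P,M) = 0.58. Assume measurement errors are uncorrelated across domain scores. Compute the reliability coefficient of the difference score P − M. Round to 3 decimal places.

0.616

Var(P−M) = 11.2² + 20.8² − 2·11.2·20.8·0.58 = 558.08 − 270.234 = 287.846.
Under uncorrelated errors the observed covariances equal the true-score covariances, so only the own-variance terms attenuate.
True-score variance = [11.2²·0.74 + 20.8²·0.82] − 270.234 = 447.59 − 270.234 = 177.357.
Reliability = 177.357 / 287.846 = 0.616.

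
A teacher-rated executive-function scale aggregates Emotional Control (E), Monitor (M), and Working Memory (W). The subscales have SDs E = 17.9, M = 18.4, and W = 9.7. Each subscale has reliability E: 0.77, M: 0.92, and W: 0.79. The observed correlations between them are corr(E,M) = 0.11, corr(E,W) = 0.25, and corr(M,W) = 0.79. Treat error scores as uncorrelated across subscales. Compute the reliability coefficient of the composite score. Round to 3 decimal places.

Var(E+M+W) = 17.9² + 18.4² + 9.7² + 2·[17.9·18.4·0.11 + 17.9·9.7·0.25 + 18.4·9.7·0.79] = 753.06 + 441.273 = 1194.33.
With uncorrelated errors the cross-covariances are all true-score covariance, so they carry over unchanged; only the diagonal terms shrink to ρᵢσᵢ².
True-score variance = [17.9²·0.77 + 18.4²·0.92 + 9.7²·0.79] + 441.273 = 632.522 + 441.273 = 1073.79.
Reliability = 1073.79 / 1194.33 = 0.899.

0.899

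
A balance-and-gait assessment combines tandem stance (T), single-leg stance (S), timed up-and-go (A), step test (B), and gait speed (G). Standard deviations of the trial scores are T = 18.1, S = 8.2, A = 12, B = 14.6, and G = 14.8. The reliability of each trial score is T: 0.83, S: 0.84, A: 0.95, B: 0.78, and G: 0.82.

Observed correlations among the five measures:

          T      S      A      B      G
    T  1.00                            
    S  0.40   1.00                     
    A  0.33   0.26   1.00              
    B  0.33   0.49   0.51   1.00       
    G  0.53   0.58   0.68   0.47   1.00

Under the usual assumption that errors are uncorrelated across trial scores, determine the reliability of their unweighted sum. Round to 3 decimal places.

0.939

Var(T+S+A+B+G) = 18.1² + 8.2² + 12² + 14.6² + 14.8² + 2·[18.1·8.2·0.40 + 18.1·12·0.33 + 18.1·14.6·0.33 + 18.1·14.8·0.53 + 8.2·12·0.26 + 8.2·14.6·0.49 + 8.2·14.8·0.58 + 12·14.6·0.51 + 12·14.8·0.68 + 14.6·14.8·0.47] = 971.05 + 1653.08 = 2624.13.
Under uncorrelated errors the observed covariances equal the true-score covariances, so only the own-variance terms attenuate.
True-score variance = [18.1²·0.83 + 8.2²·0.84 + 12²·0.95 + 14.6²·0.78 + 14.8²·0.82] + 1653.08 = 811.076 + 1653.08 = 2464.15.
Reliability = 2464.15 / 2624.13 = 0.939.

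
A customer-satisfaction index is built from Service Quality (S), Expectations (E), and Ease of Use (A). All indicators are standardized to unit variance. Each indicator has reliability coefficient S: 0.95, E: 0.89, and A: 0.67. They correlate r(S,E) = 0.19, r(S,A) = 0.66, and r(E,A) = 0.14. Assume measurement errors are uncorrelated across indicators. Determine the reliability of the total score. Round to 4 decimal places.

Var(S+E+A) = 3 + 2·[0.19 + 0.66 + 0.14] = 3 + 1.98 = 4.98.
With uncorrelated errors the cross-covariances are all true-score covariance, so they carry over unchanged; only the diagonal terms shrink to ρᵢσᵢ².
True-score variance = [0.95 + 0.89 + 0.67] + 1.98 = 2.51 + 1.98 = 4.49.
Reliability = 4.49 / 4.98 = 0.9016.

0.9016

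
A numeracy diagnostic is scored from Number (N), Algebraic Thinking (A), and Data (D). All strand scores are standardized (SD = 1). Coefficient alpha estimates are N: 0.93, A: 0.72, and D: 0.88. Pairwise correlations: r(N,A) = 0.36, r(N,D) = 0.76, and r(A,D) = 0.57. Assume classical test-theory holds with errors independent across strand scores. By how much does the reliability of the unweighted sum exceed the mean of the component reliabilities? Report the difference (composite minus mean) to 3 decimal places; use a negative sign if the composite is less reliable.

Var(sum) = 3 + 3.38 = 6.38; true-score variance = 2.53 + 3.38 = 5.91; composite reliability = 0.9263.
Mean component reliability = 0.8433.
Difference = 0.9263 − 0.8433 = 0.083.

0.083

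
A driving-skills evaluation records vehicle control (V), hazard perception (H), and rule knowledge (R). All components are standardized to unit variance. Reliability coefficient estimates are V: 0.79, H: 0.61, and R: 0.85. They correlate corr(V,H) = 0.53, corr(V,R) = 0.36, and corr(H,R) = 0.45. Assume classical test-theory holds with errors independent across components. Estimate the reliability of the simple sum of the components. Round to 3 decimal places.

0.868

Var(V+H+R) = 3 + 2·[0.53 + 0.36 + 0.45] = 3 + 2.68 = 5.68.
Under uncorrelated errors the observed covariances equal the true-score covariances, so only the own-variance terms attenuate.
True-score variance = [0.79 + 0.61 + 0.85] + 2.68 = 2.25 + 2.68 = 4.93.
Reliability = 4.93 / 5.68 = 0.868.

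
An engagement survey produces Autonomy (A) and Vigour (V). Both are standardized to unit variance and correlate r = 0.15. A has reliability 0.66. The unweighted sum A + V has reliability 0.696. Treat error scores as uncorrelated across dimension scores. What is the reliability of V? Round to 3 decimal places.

Var(A+V) = 2 + 2·0.15 = 2.300.
True-score variance = ρ_A + ρ_V + 2·0.15, so 0.696 = (0.66 + ρ_V + 0.30) / 2.300.
ρ_V = 0.696·2.300 − 0.66 − 0.30 = 0.641.

0.641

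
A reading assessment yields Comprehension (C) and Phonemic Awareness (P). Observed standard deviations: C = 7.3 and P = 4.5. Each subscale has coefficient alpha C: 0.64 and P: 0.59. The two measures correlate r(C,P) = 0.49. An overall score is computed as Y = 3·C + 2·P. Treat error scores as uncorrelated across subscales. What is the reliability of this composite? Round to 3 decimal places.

0.727

Var(Y) = 3²·7.3² + 2²·4.5² + 2·[6·7.3·4.5·0.49] = 560.61 + 193.158 = 753.768.
Because errors are independent across components, Cov(Tᵢ,Tⱼ) = Cov(Xᵢ,Xⱼ); the off-diagonal part of the true-score variance is the same as above.
True-score variance = [3²·7.3²·0.64 + 2²·4.5²·0.59] + 193.158 = 354.74 + 193.158 = 547.898.
Reliability = 547.898 / 753.768 = 0.727.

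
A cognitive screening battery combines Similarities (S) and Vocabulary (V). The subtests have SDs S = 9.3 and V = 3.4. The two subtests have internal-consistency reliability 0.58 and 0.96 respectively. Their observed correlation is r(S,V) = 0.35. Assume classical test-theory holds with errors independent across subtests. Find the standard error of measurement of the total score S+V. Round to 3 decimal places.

6.065

Var(total) = 98.05 + 22.134 = 120.184.
True-score variance = 61.2618 + 22.134 = 83.3958, so reliability = 0.6939.
Error variance = 120.184 − 83.3958 = 36.7882; SEM = √36.7882 = 6.065.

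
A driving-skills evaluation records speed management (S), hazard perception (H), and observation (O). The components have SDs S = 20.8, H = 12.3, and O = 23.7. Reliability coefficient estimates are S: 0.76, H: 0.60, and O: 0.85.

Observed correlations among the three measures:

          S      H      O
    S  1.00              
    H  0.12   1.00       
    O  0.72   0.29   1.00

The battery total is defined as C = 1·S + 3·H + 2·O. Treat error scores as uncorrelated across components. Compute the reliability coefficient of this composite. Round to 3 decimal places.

Var(C) = 20.8² + 3²·12.3² + 2²·23.7² + 2·[3·20.8·12.3·0.12 + 2·20.8·23.7·0.72 + 6·12.3·23.7·0.29] = 4041.01 + 2618.38 = 6659.39.
Because errors are independent across components, Cov(Tᵢ,Tⱼ) = Cov(Xᵢ,Xⱼ); the off-diagonal part of the true-score variance is the same as above.
True-score variance = [20.8²·0.76 + 3²·12.3²·0.60 + 2²·23.7²·0.85] + 2618.38 = 3055.52 + 2618.38 = 5673.9.
Reliability = 5673.9 / 6659.39 = 0.852.

0.852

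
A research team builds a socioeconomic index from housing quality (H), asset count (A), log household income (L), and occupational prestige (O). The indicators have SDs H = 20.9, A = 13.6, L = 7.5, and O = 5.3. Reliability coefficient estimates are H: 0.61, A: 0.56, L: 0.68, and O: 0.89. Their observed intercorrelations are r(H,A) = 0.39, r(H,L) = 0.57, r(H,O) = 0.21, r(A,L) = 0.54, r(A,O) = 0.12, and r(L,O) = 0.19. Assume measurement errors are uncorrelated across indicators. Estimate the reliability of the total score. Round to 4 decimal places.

Var(H+A+L+O) = 20.9² + 13.6² + 7.5² + 5.3² + 2·[20.9·13.6·0.39 + 20.9·7.5·0.57 + 20.9·5.3·0.21 + 13.6·7.5·0.54 + 13.6·5.3·0.12 + 7.5·5.3·0.19] = 706.11 + 589.49 = 1295.6.
Because errors are independent across components, Cov(Tᵢ,Tⱼ) = Cov(Xᵢ,Xⱼ); the off-diagonal part of the true-score variance is the same as above.
True-score variance = [20.9²·0.61 + 13.6²·0.56 + 7.5²·0.68 + 5.3²·0.89] + 589.49 = 433.282 + 589.49 = 1022.77.
Reliability = 1022.77 / 1295.6 = 0.7894.

0.7894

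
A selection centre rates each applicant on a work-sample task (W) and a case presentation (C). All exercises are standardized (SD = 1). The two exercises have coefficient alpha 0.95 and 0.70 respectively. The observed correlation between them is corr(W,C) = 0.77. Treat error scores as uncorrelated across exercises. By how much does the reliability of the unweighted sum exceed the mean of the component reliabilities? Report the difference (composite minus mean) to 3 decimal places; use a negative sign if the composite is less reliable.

Var(sum) = 2 + 1.54 = 3.54; true-score variance = 1.65 + 1.54 = 3.19; composite reliability = 0.9011.
Mean component reliability = 0.8250.
Difference = 0.9011 − 0.8250 = 0.076.

0.076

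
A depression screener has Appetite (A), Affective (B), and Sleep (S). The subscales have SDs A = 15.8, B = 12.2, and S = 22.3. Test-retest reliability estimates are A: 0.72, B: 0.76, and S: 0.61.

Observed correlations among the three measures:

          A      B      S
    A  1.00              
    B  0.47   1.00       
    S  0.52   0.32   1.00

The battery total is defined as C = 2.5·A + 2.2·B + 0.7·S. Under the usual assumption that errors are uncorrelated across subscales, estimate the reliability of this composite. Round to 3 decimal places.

0.841

Var(C) = 2.5²·15.8² + 2.2²·12.2² + 0.7²·22.3² + 2·[5.5·15.8·12.2·0.47 + 1.75·15.8·22.3·0.52 + 1.54·12.2·22.3·0.32] = 2524.31 + 1905.97 = 4430.28.
With uncorrelated errors the cross-covariances are all true-score covariance, so they carry over unchanged; only the diagonal terms shrink to ρᵢσᵢ².
True-score variance = [2.5²·15.8²·0.72 + 2.2²·12.2²·0.76 + 0.7²·22.3²·0.61] + 1905.97 = 1819.51 + 1905.97 = 3725.48.
Reliability = 3725.48 / 4430.28 = 0.841.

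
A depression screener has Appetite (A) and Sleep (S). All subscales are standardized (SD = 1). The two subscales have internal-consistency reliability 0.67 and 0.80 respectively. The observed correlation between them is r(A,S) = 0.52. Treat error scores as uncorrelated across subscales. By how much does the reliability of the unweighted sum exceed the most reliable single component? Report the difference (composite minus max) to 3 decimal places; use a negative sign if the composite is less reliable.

0.026

Var(sum) = 2 + 1.04 = 3.04; true-score variance = 1.47 + 1.04 = 2.51; composite reliability = 0.8257.
Max component reliability = 0.8000.
Difference = 0.8257 − 0.8000 = 0.026.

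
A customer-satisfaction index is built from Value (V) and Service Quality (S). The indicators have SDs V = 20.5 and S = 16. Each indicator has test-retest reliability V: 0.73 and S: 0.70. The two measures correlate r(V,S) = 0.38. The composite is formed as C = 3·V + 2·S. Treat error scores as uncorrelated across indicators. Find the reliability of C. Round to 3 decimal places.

0.789

Var(C) = 3²·20.5² + 2²·16² + 2·[6·20.5·16·0.38] = 4806.25 + 1495.68 = 6301.93.
Under uncorrelated errors the observed covariances equal the true-score covariances, so only the own-variance terms attenuate.
True-score variance = [3²·20.5²·0.73 + 2²·16²·0.70] + 1495.68 = 3477.84 + 1495.68 = 4973.52.
Reliability = 4973.52 / 6301.93 = 0.789.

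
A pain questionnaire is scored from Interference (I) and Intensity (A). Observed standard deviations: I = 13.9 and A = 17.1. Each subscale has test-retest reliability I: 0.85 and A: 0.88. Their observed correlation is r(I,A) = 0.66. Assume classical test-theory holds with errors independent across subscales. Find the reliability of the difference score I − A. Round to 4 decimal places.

Var(I−A) = 13.9² + 17.1² − 2·13.9·17.1·0.66 = 485.62 − 313.751 = 171.869.
Under uncorrelated errors the observed covariances equal the true-score covariances, so only the own-variance terms attenuate.
True-score variance = [13.9²·0.85 + 17.1²·0.88] − 313.751 = 421.549 − 313.751 = 107.798.
Reliability = 107.798 / 171.869 = 0.6272.

0.6272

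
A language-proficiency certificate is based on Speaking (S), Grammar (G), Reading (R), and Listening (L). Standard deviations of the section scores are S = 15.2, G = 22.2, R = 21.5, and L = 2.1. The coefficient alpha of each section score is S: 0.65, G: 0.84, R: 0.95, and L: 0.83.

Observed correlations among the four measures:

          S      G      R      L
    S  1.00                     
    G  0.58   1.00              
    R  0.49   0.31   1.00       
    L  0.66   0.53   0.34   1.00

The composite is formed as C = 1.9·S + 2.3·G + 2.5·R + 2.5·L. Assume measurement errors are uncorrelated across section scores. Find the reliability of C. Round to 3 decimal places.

Var(C) = 1.9²·15.2² + 2.3²·22.2² + 2.5²·21.5² + 2.5²·2.1² + 2·[4.37·15.2·22.2·0.58 + 4.75·15.2·21.5·0.49 + 4.75·15.2·2.1·0.66 + 5.75·22.2·21.5·0.31 + 5.75·22.2·2.1·0.53 + 6.25·21.5·2.1·0.34] = 6357.8 + 5609.55 = 11967.4.
With uncorrelated errors the cross-covariances are all true-score covariance, so they carry over unchanged; only the diagonal terms shrink to ρᵢσᵢ².
True-score variance = [1.9²·15.2²·0.65 + 2.3²·22.2²·0.84 + 2.5²·21.5²·0.95 + 2.5²·2.1²·0.83] + 5609.55 = 5499.61 + 5609.55 = 11109.2.
Reliability = 11109.2 / 11967.4 = 0.928.

0.928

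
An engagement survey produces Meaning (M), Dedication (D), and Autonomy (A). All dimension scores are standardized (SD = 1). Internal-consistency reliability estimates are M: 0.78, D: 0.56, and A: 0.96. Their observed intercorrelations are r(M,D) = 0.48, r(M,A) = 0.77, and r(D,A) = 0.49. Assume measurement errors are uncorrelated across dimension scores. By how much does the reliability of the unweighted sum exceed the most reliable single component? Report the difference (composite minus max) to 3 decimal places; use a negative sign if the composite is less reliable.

-0.068

Var(sum) = 3 + 3.48 = 6.48; true-score variance = 2.3 + 3.48 = 5.78; composite reliability = 0.8920.
Max component reliability = 0.9600.
Difference = 0.8920 − 0.9600 = -0.068.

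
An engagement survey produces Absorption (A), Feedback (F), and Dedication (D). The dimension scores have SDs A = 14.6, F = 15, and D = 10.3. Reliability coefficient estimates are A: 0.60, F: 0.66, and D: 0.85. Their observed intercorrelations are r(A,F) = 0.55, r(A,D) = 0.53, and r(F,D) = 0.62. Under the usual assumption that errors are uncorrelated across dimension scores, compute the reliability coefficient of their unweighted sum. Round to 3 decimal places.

0.844

Var(A+F+D) = 14.6² + 15² + 10.3² + 2·[14.6·15·0.55 + 14.6·10.3·0.53 + 15·10.3·0.62] = 544.25 + 591.883 = 1136.13.
Under uncorrelated errors the observed covariances equal the true-score covariances, so only the own-variance terms attenuate.
True-score variance = [14.6²·0.60 + 15²·0.66 + 10.3²·0.85] + 591.883 = 366.572 + 591.883 = 958.455.
Reliability = 958.455 / 1136.13 = 0.844.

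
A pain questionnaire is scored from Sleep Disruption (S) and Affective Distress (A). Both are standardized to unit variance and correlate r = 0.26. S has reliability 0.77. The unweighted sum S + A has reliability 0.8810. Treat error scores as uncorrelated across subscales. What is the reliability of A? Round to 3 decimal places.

0.930

Var(S+A) = 2 + 2·0.26 = 2.520.
True-score variance = ρ_S + ρ_A + 2·0.26, so 0.8810 = (0.77 + ρ_A + 0.52) / 2.520.
ρ_A = 0.8810·2.520 − 0.77 − 0.52 = 0.930.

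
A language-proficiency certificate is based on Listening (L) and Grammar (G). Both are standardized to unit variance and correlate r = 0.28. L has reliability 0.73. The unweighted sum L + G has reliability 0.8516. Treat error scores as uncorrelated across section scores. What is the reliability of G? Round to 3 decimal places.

0.890

Var(L+G) = 2 + 2·0.28 = 2.560.
True-score variance = ρ_L + ρ_G + 2·0.28, so 0.8516 = (0.73 + ρ_G + 0.56) / 2.560.
ρ_G = 0.8516·2.560 − 0.73 − 0.56 = 0.890.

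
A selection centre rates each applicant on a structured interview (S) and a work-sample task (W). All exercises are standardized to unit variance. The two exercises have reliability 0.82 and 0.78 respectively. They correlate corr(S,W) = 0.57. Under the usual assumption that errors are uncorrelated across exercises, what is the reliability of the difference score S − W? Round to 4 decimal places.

Var(S−W) = 1 + 1 − 2·0.57 = 2 − 1.14 = 0.86.
Because errors are independent across components, Cov(Tᵢ,Tⱼ) = Cov(Xᵢ,Xⱼ); the off-diagonal part of the true-score variance is the same as above.
True-score variance = [0.82 + 0.78] − 1.14 = 1.6 − 1.14 = 0.46.
Reliability = 0.46 / 0.86 = 0.5349.

0.5349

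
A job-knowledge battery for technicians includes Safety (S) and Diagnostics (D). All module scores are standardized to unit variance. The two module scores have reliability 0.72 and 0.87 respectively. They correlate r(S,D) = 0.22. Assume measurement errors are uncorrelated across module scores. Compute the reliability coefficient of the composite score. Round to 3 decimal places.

Var(S+D) = 2 + 2·[0.22] = 2 + 0.44 = 2.44.
Because errors are independent across components, Cov(Tᵢ,Tⱼ) = Cov(Xᵢ,Xⱼ); the off-diagonal part of the true-score variance is the same as above.
True-score variance = [0.72 + 0.87] + 0.44 = 1.59 + 0.44 = 2.03.
Reliability = 2.03 / 2.44 = 0.832.

0.832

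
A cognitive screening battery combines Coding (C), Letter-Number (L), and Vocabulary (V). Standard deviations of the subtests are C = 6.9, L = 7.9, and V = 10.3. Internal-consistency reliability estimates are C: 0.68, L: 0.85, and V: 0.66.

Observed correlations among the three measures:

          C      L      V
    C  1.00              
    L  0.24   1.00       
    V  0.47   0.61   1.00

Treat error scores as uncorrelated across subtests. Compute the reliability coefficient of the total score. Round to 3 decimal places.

Var(C+L+V) = 6.9² + 7.9² + 10.3² + 2·[6.9·7.9·0.24 + 6.9·10.3·0.47 + 7.9·10.3·0.61] = 216.11 + 192.242 = 408.352.
Under uncorrelated errors the observed covariances equal the true-score covariances, so only the own-variance terms attenuate.
True-score variance = [6.9²·0.68 + 7.9²·0.85 + 10.3²·0.66] + 192.242 = 155.443 + 192.242 = 347.685.
Reliability = 347.685 / 408.352 = 0.851.

0.851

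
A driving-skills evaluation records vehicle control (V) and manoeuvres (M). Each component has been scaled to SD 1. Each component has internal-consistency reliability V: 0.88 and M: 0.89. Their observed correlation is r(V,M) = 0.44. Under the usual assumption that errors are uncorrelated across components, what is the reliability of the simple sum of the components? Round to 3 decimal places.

Var(V+M) = 2 + 2·[0.44] = 2 + 0.88 = 2.88.
Because errors are independent across components, Cov(Tᵢ,Tⱼ) = Cov(Xᵢ,Xⱼ); the off-diagonal part of the true-score variance is the same as above.
True-score variance = [0.88 + 0.89] + 0.88 = 1.77 + 0.88 = 2.65.
Reliability = 2.65 / 2.88 = 0.920.

0.920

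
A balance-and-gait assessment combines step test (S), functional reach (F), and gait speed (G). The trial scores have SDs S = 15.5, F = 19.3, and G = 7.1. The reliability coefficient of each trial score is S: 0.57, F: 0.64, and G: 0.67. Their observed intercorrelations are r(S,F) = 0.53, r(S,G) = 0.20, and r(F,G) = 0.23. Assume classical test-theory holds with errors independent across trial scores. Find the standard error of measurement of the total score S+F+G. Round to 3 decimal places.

Var(total) = 663.15 + 424.153 = 1087.3.
True-score variance = 409.111 + 424.153 = 833.264, so reliability = 0.7664.
Error variance = 1087.3 − 833.264 = 254.039; SEM = √254.039 = 15.939.

15.939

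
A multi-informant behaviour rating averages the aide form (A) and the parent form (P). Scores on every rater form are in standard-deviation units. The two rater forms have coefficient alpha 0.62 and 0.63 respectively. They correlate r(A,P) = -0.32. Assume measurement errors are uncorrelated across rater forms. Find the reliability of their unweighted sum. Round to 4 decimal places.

0.4485

Var(A+P) = 2 + 2·[(-0.32)] = 2 − 0.64 = 1.36.
Under uncorrelated errors the observed covariances equal the true-score covariances, so only the own-variance terms attenuate.
True-score variance = [0.62 + 0.63] − 0.64 = 1.25 − 0.64 = 0.61.
Reliability = 0.61 / 1.36 = 0.4485.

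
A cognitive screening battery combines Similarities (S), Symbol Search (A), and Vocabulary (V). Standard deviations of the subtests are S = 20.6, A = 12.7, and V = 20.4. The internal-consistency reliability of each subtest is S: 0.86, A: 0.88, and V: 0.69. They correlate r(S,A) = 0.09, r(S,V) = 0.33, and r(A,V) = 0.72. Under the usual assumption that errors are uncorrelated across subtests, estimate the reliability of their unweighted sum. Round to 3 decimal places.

Var(S+A+V) = 20.6² + 12.7² + 20.4² + 2·[20.6·12.7·0.09 + 20.6·20.4·0.33 + 12.7·20.4·0.72] = 1001.81 + 697.525 = 1699.34.
Under uncorrelated errors the observed covariances equal the true-score covariances, so only the own-variance terms attenuate.
True-score variance = [20.6²·0.86 + 12.7²·0.88 + 20.4²·0.69] + 697.525 = 794.035 + 697.525 = 1491.56.
Reliability = 1491.56 / 1699.34 = 0.878.

0.878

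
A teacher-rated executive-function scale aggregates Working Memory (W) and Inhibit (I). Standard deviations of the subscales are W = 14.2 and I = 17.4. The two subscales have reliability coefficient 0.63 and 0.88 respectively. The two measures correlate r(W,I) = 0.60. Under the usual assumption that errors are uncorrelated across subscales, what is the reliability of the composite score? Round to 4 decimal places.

0.8615

Var(W+I) = 14.2² + 17.4² + 2·[14.2·17.4·0.60] = 504.4 + 296.496 = 800.896.
Under uncorrelated errors the observed covariances equal the true-score covariances, so only the own-variance terms attenuate.
True-score variance = [14.2²·0.63 + 17.4²·0.88] + 296.496 = 393.462 + 296.496 = 689.958.
Reliability = 689.958 / 800.896 = 0.8615.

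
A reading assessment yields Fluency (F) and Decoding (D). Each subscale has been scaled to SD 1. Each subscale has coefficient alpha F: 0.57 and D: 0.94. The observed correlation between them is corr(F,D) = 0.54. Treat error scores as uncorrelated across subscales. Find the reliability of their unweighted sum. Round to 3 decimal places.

Var(F+D) = 2 + 2·[0.54] = 2 + 1.08 = 3.08.
Because errors are independent across components, Cov(Tᵢ,Tⱼ) = Cov(Xᵢ,Xⱼ); the off-diagonal part of the true-score variance is the same as above.
True-score variance = [0.57 + 0.94] + 1.08 = 1.51 + 1.08 = 2.59.
Reliability = 2.59 / 3.08 = 0.841.

0.841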